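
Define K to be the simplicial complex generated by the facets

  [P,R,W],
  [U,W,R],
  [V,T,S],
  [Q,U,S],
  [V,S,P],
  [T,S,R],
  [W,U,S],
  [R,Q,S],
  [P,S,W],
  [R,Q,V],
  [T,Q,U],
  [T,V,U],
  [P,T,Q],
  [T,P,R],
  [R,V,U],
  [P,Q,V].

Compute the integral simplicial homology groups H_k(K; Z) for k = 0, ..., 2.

H_0 = Z,  H_1 = Z^2,  H_2 = Z.

Order the vertices as P < Q < R < S < T < U < V < W. Listing each simplex with vertices in this order, K has dimension 2 with simplices:

  0-simplices (8): P, Q, R, S, T, U, V, W
  1-simplices (24): PQ, PR, PS, PT, PV, PW, QR, QS, QT, QU, QV, RS, RT, RU, RV, RW, ST, SU, SV, SW, TU, TV, UV, UW
  2-simplices (16): PQT, PQV, PRT, PRW, PSV, PSW, QRS, QRV, QSU, QTU, RST, RUV, RUW, STV, SUW, TUV

giving chain groups C_0 ≅ Z^8, C_1 ≅ Z^24, C_2 ≅ Z^16.

The boundary map ∂_1: C_1 → C_0 maps an edge to its endpoints' difference, ∂[p,q] = q − p. For instance
  ∂QS = S − Q.
This gives a 8×24 integer matrix of rank 7; reducing to Smith normal form yields diagonal entries (1,1,1,1,1,1,1).

Boundary ∂_2: C_2 → C_1 sends each 2-simplex [p,q,r] to [q,r] − [p,r] + [p,q]. For instance
  ∂STV = TV − SV + ST,
  ∂RUV = UV − RV + RU.
The 24×16 boundary matrix has rank 15 and Smith normal form diag(1,1,1,1,1,1,1,1,1,1,1,1,1,1,1).

Reading off H_k = ker ∂_k / im ∂_{k+1}:

  H_0: rank C_0 − rank ∂_1 = 8 − 7 = 1, and the invariant factors of ∂_1 are all 1, so H_0 ≅ Z.
  H_1: rank ker ∂_1 − rank ∂_2 = (24 − 7) − 15 = 2, and the invariant factors of ∂_2 are all 1, so H_1 ≅ Z^2.
  H_2: rank ker ∂_2 − rank ∂_3 = (16 − 15) − 0 = 1, and there is no ∂_3, so H_2 ≅ Z.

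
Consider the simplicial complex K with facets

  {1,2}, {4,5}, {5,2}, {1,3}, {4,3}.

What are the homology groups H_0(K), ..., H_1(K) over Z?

Order the vertices as 1 < 2 < 3 < 4 < 5. Listing each simplex with vertices in this order, K has dimension 1 with simplices:

  0-simplices (5): [1], [2], [3], [4], [5]
  1-simplices (5): [1,2], [1,3], [2,5], [3,4], [4,5]

Hence C_0 ≅ Z^5, C_1 ≅ Z^5.

∂_1: C_1 → C_0 maps an edge to its endpoints' difference, ∂[p,q] = q − p.
The 5×5 boundary matrix has rank 4 and Smith normal form diag(1,1,1,1).

Computing H_k = (kernel of ∂_k) / (image of ∂_{k+1}):

  H_0: rank C_0 − rank ∂_1 = 5 − 4 = 1, and the invariant factors of ∂_1 are all 1, so H_0 = Z.
  H_1: rank ker ∂_1 − rank ∂_2 = (5 − 4) − 0 = 1, and there is no ∂_2, so H_1 = Z.

(K is a triangulation of the circle S^1.)

H_0 = Z,  H_1 = Z.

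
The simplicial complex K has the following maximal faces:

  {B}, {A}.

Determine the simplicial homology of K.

H_0 ≅ Z^2.

We work with the vertex ordering A < B. The simplices of K, each written with vertices in increasing order, are:

  0-simplices (2): A, B

so the chain groups are C_0 ≅ Z^2.

Computing H_k = (kernel of ∂_k) / (image of ∂_{k+1}):

  H_0: rank C_0 − rank ∂_1 = 2 − 0 = 2, and there is no ∂_1, so H_0 ≅ Z^2.

(K is a triangulation of a set of 2 points.)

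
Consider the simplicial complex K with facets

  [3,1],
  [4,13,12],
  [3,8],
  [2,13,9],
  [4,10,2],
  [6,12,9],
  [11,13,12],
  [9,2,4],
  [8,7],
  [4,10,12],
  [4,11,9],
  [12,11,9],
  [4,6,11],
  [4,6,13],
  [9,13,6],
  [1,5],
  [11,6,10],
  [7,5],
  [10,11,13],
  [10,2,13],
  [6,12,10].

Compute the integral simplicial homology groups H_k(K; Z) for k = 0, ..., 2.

Order the vertices as 1 < 2 < 3 < 4 < 5 < 6 < 7 < 8 < 9 < 10 < 11 < 12 < 13. Listing each simplex with vertices in this order, K has dimension 2 with simplices:

  0-simplices (13): [1], [2], [3], [4], [5], [6], [7], [8], [9], [10], [11], [12], [13]
  1-simplices (29): (29 of them)
  2-simplices (16): (16 of them)

Hence C_0 ≅ Z^13, C_1 ≅ Z^29, C_2 ≅ Z^16.

Boundary ∂_1: C_1 → C_0 is given by ∂[p,q] = [q] − [p].
This gives a 13×29 integer matrix of rank 11; reducing to Smith normal form yields diagonal entries (1,1,1,1,1,1,1,1,1,1,1).

Boundary ∂_2: C_2 → C_1 maps a triangle to the signed sum of its edges. For instance
  ∂[2,4,10] = [4,10] − [2,10] + [2,4],
  ∂[4,9,11] = [9,11] − [4,11] + [4,9].
The resulting 29×16 matrix has rank 15, and its Smith normal form has invariant factors (1,1,1,1,1,1,1,1,1,1,1,1,1,1,1).

Now H_k = ker ∂_k / im ∂_{k+1}, so:

  H_0: rank C_0 − rank ∂_1 = 13 − 11 = 2, and the invariant factors of ∂_1 are all 1, so H_0 = Z^2.
  H_1: rank ker ∂_1 − rank ∂_2 = (29 − 11) − 15 = 3, and the invariant factors of ∂_2 are all 1, so H_1 = Z^3.
  H_2: rank ker ∂_2 − rank ∂_3 = (16 − 15) − 0 = 1, and there is no ∂_3, so H_2 = Z.

As a check, the Euler characteristic is 13 − 29 + 16 = 0, which agrees with 2 − 3 + 1 = 0.

H_0 ≅ Z^2,  H_1 ≅ Z^3,  H_2 ≅ Z.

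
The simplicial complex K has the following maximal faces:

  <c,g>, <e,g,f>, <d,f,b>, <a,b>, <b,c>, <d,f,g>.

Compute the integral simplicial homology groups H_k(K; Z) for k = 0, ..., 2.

Order the vertices as a < b < c < d < e < f < g. Listing each simplex with vertices in this order, K has dimension 2 with simplices:

  0-simplices (7): a, b, c, d, e, f, g
  1-simplices (10): ab, bc, bd, bf, cg, df, dg, ef, eg, fg
  2-simplices (3): bdf, dfg, efg

so the chain groups are C_0 ≅ Z^7, C_1 ≅ Z^10, C_2 ≅ Z^3.

Boundary ∂_1: C_1 → C_0 maps an edge to its endpoints' difference, ∂[p,q] = q − p. For instance
  ∂bf = f − b.
As a 7×10 matrix over Z this has rank 6, with invariant factors (1,1,1,1,1,1).

Boundary ∂_2: C_2 → C_1 sends each 2-simplex [p,q,r] to [q,r] − [p,r] + [p,q]. For instance
  ∂dfg = fg − dg + df,
  ∂bdf = df − bf + bd.
The resulting 10×3 matrix has rank 3, and its Smith normal form has invariant factors (1,1,1).

From H_k ≅ ker(∂_k) / im(∂_{k+1}) we obtain:

  H_0: rank C_0 − rank ∂_1 = 7 − 6 = 1, and the invariant factors of ∂_1 are all 1, so H_0 ≅ Z.
  H_1: rank ker ∂_1 − rank ∂_2 = (10 − 6) − 3 = 1, and the invariant factors of ∂_2 are all 1, so H_1 ≅ Z.
  H_2: rank ker ∂_2 − rank ∂_3 = (3 − 3) − 0 = 0, and there is no ∂_3, so H_2 ≅ 0.

H_0 = Z,  H_1 = Z,  H_2 = 0.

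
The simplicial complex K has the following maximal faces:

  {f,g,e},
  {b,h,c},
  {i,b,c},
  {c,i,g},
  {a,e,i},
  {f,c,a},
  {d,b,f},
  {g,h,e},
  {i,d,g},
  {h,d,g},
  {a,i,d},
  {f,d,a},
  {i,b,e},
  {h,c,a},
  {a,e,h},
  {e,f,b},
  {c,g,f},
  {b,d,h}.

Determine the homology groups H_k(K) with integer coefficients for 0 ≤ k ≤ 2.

Order the vertices as a < b < c < d < e < f < g < h < i. Listing each simplex with vertices in this order, K has dimension 2 with simplices:

  0-simplices (9): a, b, c, d, e, f, g, h, i
  1-simplices (27): ac, ad, ae, af, ah, ai, bc, bd, be, bf, bh, bi, cf, cg, ch, ci, df, dg, dh, di, ef, eg, eh, ei, fg, gh, gi
  2-simplices (18): acf, ach, adf, adi, aeh, aei, bch, bci, bdf, bdh, bef, bei, cfg, cgi, dgh, dgi, efg, egh

giving chain groups C_0 ≅ Z^9, C_1 ≅ Z^27, C_2 ≅ Z^18.

The boundary map ∂_1: C_1 → C_0 is given by ∂[p,q] = [q] − [p]. For instance
  ∂cg = g − c.
The resulting 9×27 matrix has rank 8, and its Smith normal form has invariant factors (1,1,1,1,1,1,1,1).

Boundary ∂_2: C_2 → C_1 acts by ∂[p,q,r] = [q,r] − [p,r] + [p,q]. For instance
  ∂cgi = gi − ci + cg,
  ∂bei = ei − bi + be.
As a 27×18 matrix over Z this has rank 17, with invariant factors (1,1,1,1,1,1,1,1,1,1,1,1,1,1,1,1,1).

Reading off H_k = ker ∂_k / im ∂_{k+1}:

  H_0: rank C_0 − rank ∂_1 = 9 − 8 = 1, and the invariant factors of ∂_1 are all 1, so H_0 = Z.
  H_1: rank ker ∂_1 − rank ∂_2 = (27 − 8) − 17 = 2, and the invariant factors of ∂_2 are all 1, so H_1 = Z^2.
  H_2: rank ker ∂_2 − rank ∂_3 = (18 − 17) − 0 = 1, and there is no ∂_3, so H_2 = Z.

As a check, the Euler characteristic is 9 − 27 + 18 = 0, which agrees with 1 − 2 + 1 = 0.
(K is a triangulation of the torus T^2.)

H_0 = Z,  H_1 = Z^2,  H_2 = Z.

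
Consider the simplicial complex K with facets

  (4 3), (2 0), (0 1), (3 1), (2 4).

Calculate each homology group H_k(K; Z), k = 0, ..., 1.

H_0 ≅ Z,  H_1 ≅ Z.

We work with the vertex ordering 0 < 1 < 2 < 3 < 4. The simplices of K, each written with vertices in increasing order, are:

  0-simplices (5): [0], [1], [2], [3], [4]
  1-simplices (5): [0,1], [0,2], [1,3], [2,4], [3,4]

giving chain groups C_0 ≅ Z^5, C_1 ≅ Z^5.

Boundary ∂_1: C_1 → C_0 maps an edge to its endpoints' difference, ∂[p,q] = q − p.
As a 5×5 matrix over Z this has rank 4, with invariant factors (1,1,1,1).

Computing H_k = (kernel of ∂_k) / (image of ∂_{k+1}):

  H_0: rank C_0 − rank ∂_1 = 5 − 4 = 1, and the invariant factors of ∂_1 are all 1, so H_0 ≅ Z.
  H_1: rank ker ∂_1 − rank ∂_2 = (5 − 4) − 0 = 1, and there is no ∂_2, so H_1 ≅ Z.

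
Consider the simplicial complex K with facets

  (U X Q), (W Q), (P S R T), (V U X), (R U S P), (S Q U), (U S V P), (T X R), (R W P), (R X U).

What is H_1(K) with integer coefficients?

H_1 ≅ Z.

K has 9 vertices, 22 edges, 16 triangles, 3 3-simplices.
rank ∂_1 = 8, rank ∂_2 = 13 ⇒ b_1 = 22 − 8 − 13 = 1; all invariant factors of ∂_2 are 1 so no torsion. So H_1 = Z.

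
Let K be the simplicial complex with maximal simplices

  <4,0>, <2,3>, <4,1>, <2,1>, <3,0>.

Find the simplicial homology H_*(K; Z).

Take the total order 0 < 1 < 2 < 3 < 4 on the vertex set. Then K (dimension 1) consists of the simplices:

  0-simplices (5): [0], [1], [2], [3], [4]
  1-simplices (5): [0,3], [0,4], [1,2], [1,4], [2,3]

Hence C_0 ≅ Z^5, C_1 ≅ Z^5.

∂_1: C_1 → C_0 sends each edge [p,q] (with p < q) to q − p.
This gives a 5×5 integer matrix of rank 4; reducing to Smith normal form yields diagonal entries (1,1,1,1).

From H_k ≅ ker(∂_k) / im(∂_{k+1}) we obtain:

  H_0: rank C_0 − rank ∂_1 = 5 − 4 = 1, and the invariant factors of ∂_1 are all 1, so H_0 = Z.
  H_1: rank ker ∂_1 − rank ∂_2 = (5 − 4) − 0 = 1, and there is no ∂_2, so H_1 = Z.

(K is a triangulation of the circle S^1.)

H_0 = Z,  H_1 = Z.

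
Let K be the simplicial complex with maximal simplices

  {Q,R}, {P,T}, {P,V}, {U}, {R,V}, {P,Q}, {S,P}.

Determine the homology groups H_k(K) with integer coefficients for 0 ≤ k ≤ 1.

We work with the vertex ordering P < Q < R < S < T < U < V. The simplices of K, each written with vertices in increasing order, are:

  0-simplices (7): P, Q, R, S, T, U, V
  1-simplices (6): PQ, PS, PT, PV, QR, RV

Hence C_0 ≅ Z^7, C_1 ≅ Z^6.

The boundary map ∂_1: C_1 → C_0 maps an edge to its endpoints' difference, ∂[p,q] = q − p. For instance
  ∂QR = R − Q.
As a 7×6 matrix over Z this has rank 5, with invariant factors (1,1,1,1,1).

From H_k ≅ ker(∂_k) / im(∂_{k+1}) we obtain:

  H_0: rank C_0 − rank ∂_1 = 7 − 5 = 2, and the invariant factors of ∂_1 are all 1, so H_0 = Z^2.
  H_1: rank ker ∂_1 − rank ∂_2 = (6 − 5) − 0 = 1, and there is no ∂_2, so H_1 = Z.

H_0 ≅ Z^2,  H_1 ≅ Z.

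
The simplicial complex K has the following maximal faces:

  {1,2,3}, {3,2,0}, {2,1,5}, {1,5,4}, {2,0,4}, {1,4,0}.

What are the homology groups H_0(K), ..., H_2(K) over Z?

We work with the vertex ordering 0 < 1 < 2 < 3 < 4 < 5. The simplices of K, each written with vertices in increasing order, are:

  0-simplices (6): [0], [1], [2], [3], [4], [5]
  1-simplices (12): [0,1], [0,2], [0,3], [0,4], [1,2], [1,3], [1,4], [1,5], [2,3], [2,4], [2,5], [4,5]
  2-simplices (6): [0,1,4], [0,2,3], [0,2,4], [1,2,3], [1,2,5], [1,4,5]

giving chain groups C_0 ≅ Z^6, C_1 ≅ Z^12, C_2 ≅ Z^6.

Boundary ∂_1: C_1 → C_0 is given by ∂[p,q] = [q] − [p].
The resulting 6×12 matrix has rank 5, and its Smith normal form has invariant factors (1,1,1,1,1).

The boundary map ∂_2: C_2 → C_1 acts by ∂[p,q,r] = [q,r] − [p,r] + [p,q]. For instance
  ∂[0,2,3] = [2,3] − [0,3] + [0,2],
  ∂[0,2,4] = [2,4] − [0,4] + [0,2].
This gives a 12×6 integer matrix of rank 6; reducing to Smith normal form yields diagonal entries (1,1,1,1,1,1).

Reading off H_k = ker ∂_k / im ∂_{k+1}:

  H_0: rank C_0 − rank ∂_1 = 6 − 5 = 1, and the invariant factors of ∂_1 are all 1, so H_0 = Z.
  H_1: rank ker ∂_1 − rank ∂_2 = (12 − 5) − 6 = 1, and the invariant factors of ∂_2 are all 1, so H_1 = Z.
  H_2: rank ker ∂_2 − rank ∂_3 = (6 − 6) − 0 = 0, and there is no ∂_3, so H_2 = 0.

As a check, the Euler characteristic is 6 − 12 + 6 = 0, which agrees with 1 − 1 + 0 = 0.

H_0 ≅ Z,  H_1 ≅ Z,  H_2 = 0.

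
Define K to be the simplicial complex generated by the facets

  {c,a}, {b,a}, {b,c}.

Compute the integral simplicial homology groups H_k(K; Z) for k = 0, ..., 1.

Order the vertices as a < b < c. Listing each simplex with vertices in this order, K has dimension 1 with simplices:

  0-simplices (3): a, b, c
  1-simplices (3): ab, ac, bc

Hence C_0 ≅ Z^3, C_1 ≅ Z^3.

∂_1: C_1 → C_0 maps an edge to its endpoints' difference, ∂[p,q] = q − p. For instance
  ∂ab = b − a.
This gives a 3×3 integer matrix of rank 2; reducing to Smith normal form yields diagonal entries (1,1).

Computing H_k = (kernel of ∂_k) / (image of ∂_{k+1}):

  H_0: rank C_0 − rank ∂_1 = 3 − 2 = 1, and the invariant factors of ∂_1 are all 1, so H_0 = Z.
  H_1: rank ker ∂_1 − rank ∂_2 = (3 − 2) − 0 = 1, and there is no ∂_2, so H_1 = Z.

(K is a triangulation of the circle S^1.)

H_0 ≅ Z,  H_1 ≅ Z.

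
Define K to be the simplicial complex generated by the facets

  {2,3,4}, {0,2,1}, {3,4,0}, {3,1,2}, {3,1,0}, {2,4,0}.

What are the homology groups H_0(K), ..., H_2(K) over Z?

We work with the vertex ordering 0 < 1 < 2 < 3 < 4. The simplices of K, each written with vertices in increasing order, are:

  0-simplices (5): [0], [1], [2], [3], [4]
  1-simplices (9): [0,1], [0,2], [0,3], [0,4], [1,2], [1,3], [2,3], [2,4], [3,4]
  2-simplices (6): [0,1,2], [0,1,3], [0,2,4], [0,3,4], [1,2,3], [2,3,4]

giving chain groups C_0 ≅ Z^5, C_1 ≅ Z^9, C_2 ≅ Z^6.

Boundary ∂_1: C_1 → C_0 is given by ∂[p,q] = [q] − [p].
The resulting 5×9 matrix has rank 4, and its Smith normal form has invariant factors (1,1,1,1).

The boundary map ∂_2: C_2 → C_1 acts by ∂[p,q,r] = [q,r] − [p,r] + [p,q]. For instance
  ∂[2,3,4] = [3,4] − [2,4] + [2,3],
  ∂[1,2,3] = [2,3] − [1,3] + [1,2].
The resulting 9×6 matrix has rank 5, and its Smith normal form has invariant factors (1,1,1,1,1).

Computing H_k = (kernel of ∂_k) / (image of ∂_{k+1}):

  H_0: rank C_0 − rank ∂_1 = 5 − 4 = 1, and the invariant factors of ∂_1 are all 1, so H_0 ≅ Z.
  H_1: rank ker ∂_1 − rank ∂_2 = (9 − 4) − 5 = 0, and the invariant factors of ∂_2 are all 1, so H_1 ≅ 0.
  H_2: rank ker ∂_2 − rank ∂_3 = (6 − 5) − 0 = 1, and there is no ∂_3, so H_2 ≅ Z.

As a check, the Euler characteristic is 5 − 9 + 6 = 2, which agrees with 1 − 0 + 1 = 2.

H_0 ≅ Z,  H_1 = 0,  H_2 ≅ Z.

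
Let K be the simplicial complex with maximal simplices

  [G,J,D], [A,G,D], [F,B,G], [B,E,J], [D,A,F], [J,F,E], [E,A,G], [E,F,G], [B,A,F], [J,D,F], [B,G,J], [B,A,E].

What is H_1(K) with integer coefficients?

K has 7 vertices, 18 edges, 12 triangles.
rank ∂_1 = 6, rank ∂_2 = 12 ⇒ b_1 = 18 − 6 − 12 = 0; ∂_2 has invariant factor(s) [2] giving torsion. So H_1 ≅ Z/2.

H_1 = Z/2.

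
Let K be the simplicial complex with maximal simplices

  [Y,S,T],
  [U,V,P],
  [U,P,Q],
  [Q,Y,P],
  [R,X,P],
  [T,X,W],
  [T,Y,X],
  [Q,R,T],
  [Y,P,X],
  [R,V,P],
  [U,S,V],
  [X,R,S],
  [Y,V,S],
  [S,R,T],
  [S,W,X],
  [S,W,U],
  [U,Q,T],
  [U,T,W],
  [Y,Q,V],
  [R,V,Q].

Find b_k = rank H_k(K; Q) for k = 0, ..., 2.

b_0 = 1, b_1 = 1, b_2 = 0.

Fix the vertex order P < Q < R < S < T < U < V < W < X < Y and write every simplex with vertices in increasing order. Then dim K = 2 and the simplices of K are:

  0-simplices (10): P, Q, R, S, T, U, V, W, X, Y
  1-simplices (30): PQ, PR, PU, PV, PX, PY, QR, QT, QU, QV, QY, RS, RT, RV, RX, ST, SU, SV, SW, SX, SY, TU, TW, TX, TY, UV, UW, VY, WX, XY
  2-simplices (20): PQU, PQY, PRV, PRX, PUV, PXY, QRT, QRV, QTU, QVY, RST, RSX, STY, SUV, SUW, SVY, SWX, TUW, TWX, TXY

Hence C_0 ≅ Z^10, C_1 ≅ Z^30, C_2 ≅ Z^20.

∂_1: C_1 → C_0 is given by ∂[p,q] = [q] − [p]. For instance
  ∂SX = X − S.
This gives a 10×30 integer matrix of rank 9; reducing to Smith normal form yields diagonal entries (1,1,1,1,1,1,1,1,1).

The boundary map ∂_2: C_2 → C_1 maps a triangle to the signed sum of its edges. For instance
  ∂PRV = RV − PV + PR,
  ∂PQU = QU − PU + PQ.
As a 30×20 matrix over Z this has rank 20, with invariant factors (1,1,1,1,1,1,1,1,1,1,1,1,1,1,1,1,1,1,1,2).

Reading off H_k = ker ∂_k / im ∂_{k+1}:

  H_0: rank C_0 − rank ∂_1 = 10 − 9 = 1, and the invariant factors of ∂_1 are all 1, so H_0 ≅ Z.
  H_1: rank ker ∂_1 − rank ∂_2 = (30 − 9) − 20 = 1, and ∂_2 has invariant factor 2 > 1, so H_1 ≅ Z × Z/2.
  H_2: rank ker ∂_2 − rank ∂_3 = (20 − 20) − 0 = 0, and there is no ∂_3, so H_2 ≅ 0.

Hence the Betti numbers are b_0 = 1, b_1 = 1, b_2 = 0.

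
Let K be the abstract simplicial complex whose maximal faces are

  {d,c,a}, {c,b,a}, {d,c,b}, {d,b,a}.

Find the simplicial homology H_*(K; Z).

Order the vertices as a < b < c < d. Listing each simplex with vertices in this order, K has dimension 2 with simplices:

  0-simplices (4): a, b, c, d
  1-simplices (6): ab, ac, ad, bc, bd, cd
  2-simplices (4): abc, abd, acd, bcd

so the chain groups are C_0 ≅ Z^4, C_1 ≅ Z^6, C_2 ≅ Z^4.

The boundary map ∂_1: C_1 → C_0 sends each edge [p,q] (with p < q) to q − p.
This gives a 4×6 integer matrix of rank 3; reducing to Smith normal form yields diagonal entries (1,1,1).

The boundary map ∂_2: C_2 → C_1 maps a triangle to the signed sum of its edges. For instance
  ∂bcd = cd − bd + bc,
  ∂acd = cd − ad + ac.
The 6×4 boundary matrix has rank 3 and Smith normal form diag(1,1,1).

From H_k ≅ ker(∂_k) / im(∂_{k+1}) we obtain:

  H_0: rank C_0 − rank ∂_1 = 4 − 3 = 1, and the invariant factors of ∂_1 are all 1, so H_0 = Z.
  H_1: rank ker ∂_1 − rank ∂_2 = (6 − 3) − 3 = 0, and the invariant factors of ∂_2 are all 1, so H_1 = 0.
  H_2: rank ker ∂_2 − rank ∂_3 = (4 − 3) − 0 = 1, and there is no ∂_3, so H_2 = Z.

As a check, the Euler characteristic is 4 − 6 + 4 = 2, which agrees with 1 − 0 + 1 = 2.
(K is a triangulation of the 2-sphere S^2.)

H_0 ≅ Z,  H_1 = 0,  H_2 ≅ Z.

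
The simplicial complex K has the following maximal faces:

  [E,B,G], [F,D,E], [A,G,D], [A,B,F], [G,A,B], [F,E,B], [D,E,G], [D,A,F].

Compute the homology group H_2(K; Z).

H_2 ≅ Z.

We work with the vertex ordering A < B < D < E < F < G. The simplices of K, each written with vertices in increasing order, are:

  0-simplices (6): A, B, D, E, F, G
  1-simplices (12): AB, AD, AF, AG, BE, BF, BG, DE, DF, DG, EF, EG
  2-simplices (8): ABF, ABG, ADF, ADG, BEF, BEG, DEF, DEG

Hence C_0 ≅ Z^6, C_1 ≅ Z^12, C_2 ≅ Z^8.

∂_1: C_1 → C_0 is given by ∂[p,q] = [q] − [p].
The 6×12 boundary matrix has rank 5 and Smith normal form diag(1,1,1,1,1).

∂_2: C_2 → C_1 maps a triangle to the signed sum of its edges. For instance
  ∂ABG = BG − AG + AB,
  ∂ADF = DF − AF + AD.
As a 12×8 matrix over Z this has rank 7, with invariant factors (1,1,1,1,1,1,1).

Reading off H_k = ker ∂_k / im ∂_{k+1}:

  H_2: rank ker ∂_2 − rank ∂_3 = (8 − 7) − 0 = 1, and there is no ∂_3, so H_2 ≅ Z.

(K is a triangulation of the 2-sphere S^2.)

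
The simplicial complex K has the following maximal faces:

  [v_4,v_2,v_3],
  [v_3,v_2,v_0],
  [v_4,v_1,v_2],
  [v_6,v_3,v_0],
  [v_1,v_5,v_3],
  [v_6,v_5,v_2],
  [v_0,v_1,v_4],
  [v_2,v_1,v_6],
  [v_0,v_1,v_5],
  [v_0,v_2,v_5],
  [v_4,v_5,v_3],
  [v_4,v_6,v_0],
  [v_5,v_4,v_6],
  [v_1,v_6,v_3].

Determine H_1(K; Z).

Order the vertices as v_0 < v_1 < v_2 < v_3 < v_4 < v_5 < v_6. Listing each simplex with vertices in this order, K has dimension 2 with simplices:

  0-simplices (7): [v_0], [v_1], [v_2], [v_3], [v_4], [v_5], [v_6]
  1-simplices (21): (21 of them)
  2-simplices (14): (14 of them)

so the chain groups are C_0 ≅ Z^7, C_1 ≅ Z^21, C_2 ≅ Z^14.

∂_1: C_1 → C_0 is given by ∂[p,q] = [q] − [p]. For instance
  ∂[v_2,v_4] = [v_4] − [v_2].
The resulting 7×21 matrix has rank 6, and its Smith normal form has invariant factors (1,1,1,1,1,1).

Boundary ∂_2: C_2 → C_1 acts by ∂[p,q,r] = [q,r] − [p,r] + [p,q]. For instance
  ∂[v_2,v_5,v_6] = [v_5,v_6] − [v_2,v_6] + [v_2,v_5],
  ∂[v_1,v_2,v_6] = [v_2,v_6] − [v_1,v_6] + [v_1,v_2].
This gives a 21×14 integer matrix of rank 13; reducing to Smith normal form yields diagonal entries (1,1,1,1,1,1,1,1,1,1,1,1,1).

Now H_k = ker ∂_k / im ∂_{k+1}, so:

  H_1: rank ker ∂_1 − rank ∂_2 = (21 − 6) − 13 = 2, and the invariant factors of ∂_2 are all 1, so H_1 ≅ Z^2.

H_1 = Z^2.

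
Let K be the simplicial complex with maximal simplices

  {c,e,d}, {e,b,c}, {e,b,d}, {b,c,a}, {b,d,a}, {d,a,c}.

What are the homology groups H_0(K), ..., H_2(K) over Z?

Order the vertices as a < b < c < d < e. Listing each simplex with vertices in this order, K has dimension 2 with simplices:

  0-simplices (5): a, b, c, d, e
  1-simplices (9): ab, ac, ad, bc, bd, be, cd, ce, de
  2-simplices (6): abc, abd, acd, bce, bde, cde

giving chain groups C_0 ≅ Z^5, C_1 ≅ Z^9, C_2 ≅ Z^6.

∂_1: C_1 → C_0 maps an edge to its endpoints' difference, ∂[p,q] = q − p.
As a 5×9 matrix over Z this has rank 4, with invariant factors (1,1,1,1).

The boundary map ∂_2: C_2 → C_1 acts by ∂[p,q,r] = [q,r] − [p,r] + [p,q]. For instance
  ∂bce = ce − be + bc,
  ∂abc = bc − ac + ab.
The 9×6 boundary matrix has rank 5 and Smith normal form diag(1,1,1,1,1).

Now H_k = ker ∂_k / im ∂_{k+1}, so:

  H_0: rank C_0 − rank ∂_1 = 5 − 4 = 1, and the invariant factors of ∂_1 are all 1, so H_0 = Z.
  H_1: rank ker ∂_1 − rank ∂_2 = (9 − 4) − 5 = 0, and the invariant factors of ∂_2 are all 1, so H_1 = 0.
  H_2: rank ker ∂_2 − rank ∂_3 = (6 − 5) − 0 = 1, and there is no ∂_3, so H_2 = Z.

H_0 ≅ Z,  H_1 = 0,  H_2 ≅ Z.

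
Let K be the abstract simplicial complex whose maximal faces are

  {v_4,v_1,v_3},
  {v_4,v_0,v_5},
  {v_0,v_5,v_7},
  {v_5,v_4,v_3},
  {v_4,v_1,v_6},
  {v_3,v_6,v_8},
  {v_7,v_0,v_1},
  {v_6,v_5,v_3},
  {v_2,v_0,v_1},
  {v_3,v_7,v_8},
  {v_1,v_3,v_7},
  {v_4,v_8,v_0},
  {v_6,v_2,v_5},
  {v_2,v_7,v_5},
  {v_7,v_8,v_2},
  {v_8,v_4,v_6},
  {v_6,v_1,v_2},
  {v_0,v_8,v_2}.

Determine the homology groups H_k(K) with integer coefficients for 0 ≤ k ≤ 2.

H_0 = Z,  H_1 = Z ⊕ Z/2Z,  H_2 = 0.

We work with the vertex ordering v_0 < v_1 < v_2 < v_3 < v_4 < v_5 < v_6 < v_7 < v_8. The simplices of K, each written with vertices in increasing order, are:

  0-simplices (9): [v_0], [v_1], [v_2], [v_3], [v_4], [v_5], [v_6], [v_7], [v_8]
  1-simplices (27): (27 of them)
  2-simplices (18): (18 of them)

so the chain groups are C_0 ≅ Z^9, C_1 ≅ Z^27, C_2 ≅ Z^18.

Boundary ∂_1: C_1 → C_0 sends each edge [p,q] (with p < q) to q − p. For instance
  ∂[v_0,v_2] = [v_2] − [v_0].
The resulting 9×27 matrix has rank 8, and its Smith normal form has invariant factors (1,1,1,1,1,1,1,1).

Boundary ∂_2: C_2 → C_1 acts by ∂[p,q,r] = [q,r] − [p,r] + [p,q]. For instance
  ∂[v_0,v_1,v_2] = [v_1,v_2] − [v_0,v_2] + [v_0,v_1],
  ∂[v_0,v_4,v_8] = [v_4,v_8] − [v_0,v_8] + [v_0,v_4].
This gives a 27×18 integer matrix of rank 18; reducing to Smith normal form yields diagonal entries (1,1,1,1,1,1,1,1,1,1,1,1,1,1,1,1,1,2).

Computing H_k = (kernel of ∂_k) / (image of ∂_{k+1}):

  H_0: rank C_0 − rank ∂_1 = 9 − 8 = 1, and the invariant factors of ∂_1 are all 1, so H_0 ≅ Z.
  H_1: rank ker ∂_1 − rank ∂_2 = (27 − 8) − 18 = 1, and ∂_2 has invariant factor 2 > 1, so H_1 ≅ Z ⊕ Z/2Z.
  H_2: rank ker ∂_2 − rank ∂_3 = (18 − 18) − 0 = 0, and there is no ∂_3, so H_2 ≅ 0.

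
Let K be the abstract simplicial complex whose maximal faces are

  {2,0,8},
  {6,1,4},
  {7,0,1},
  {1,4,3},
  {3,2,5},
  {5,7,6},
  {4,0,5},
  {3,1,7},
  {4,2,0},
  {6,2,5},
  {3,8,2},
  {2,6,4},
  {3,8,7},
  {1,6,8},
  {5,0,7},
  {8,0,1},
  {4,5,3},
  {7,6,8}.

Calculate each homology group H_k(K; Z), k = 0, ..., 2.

K has 9 vertices, 27 edges, 18 triangles.
rank ∂_0 = 0, rank ∂_1 = 8 ⇒ b_0 = 9 − 0 − 8 = 1; all invariant factors of ∂_1 are 1 so no torsion. So H_0 ≅ Z.
rank ∂_1 = 8, rank ∂_2 = 18 ⇒ b_1 = 27 − 8 − 18 = 1; ∂_2 has invariant factor(s) [2] giving torsion. So H_1 ≅ Z ⊕ Z/2Z.
rank ∂_2 = 18, rank ∂_3 = 0 ⇒ b_2 = 18 − 18 − 0 = 0. So H_2 ≅ 0.

H_0 ≅ Z,  H_1 ≅ Z ⊕ Z/2Z,  H_2 = 0.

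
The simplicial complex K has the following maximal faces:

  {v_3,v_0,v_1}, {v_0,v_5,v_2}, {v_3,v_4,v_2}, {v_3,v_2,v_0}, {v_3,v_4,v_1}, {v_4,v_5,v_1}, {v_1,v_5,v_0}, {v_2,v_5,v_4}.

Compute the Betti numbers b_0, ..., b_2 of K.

b_0 = 1, b_1 = 0, b_2 = 1.

Take the total order v_0 < v_1 < v_2 < v_3 < v_4 < v_5 on the vertex set. Then K (dimension 2) consists of the simplices:

  0-simplices (6): [v_0], [v_1], [v_2], [v_3], [v_4], [v_5]
  1-simplices (12): [v_0,v_1], [v_0,v_2], [v_0,v_3], [v_0,v_5], [v_1,v_3], [v_1,v_4], [v_1,v_5], [v_2,v_3], [v_2,v_4], [v_2,v_5], [v_3,v_4], [v_4,v_5]
  2-simplices (8): [v_0,v_1,v_3], [v_0,v_1,v_5], [v_0,v_2,v_3], [v_0,v_2,v_5], [v_1,v_3,v_4], [v_1,v_4,v_5], [v_2,v_3,v_4], [v_2,v_4,v_5]

giving chain groups C_0 ≅ Z^6, C_1 ≅ Z^12, C_2 ≅ Z^8.

Boundary ∂_1: C_1 → C_0 maps an edge to its endpoints' difference, ∂[p,q] = q − p.
The 6×12 boundary matrix has rank 5 and Smith normal form diag(1,1,1,1,1).

∂_2: C_2 → C_1 maps a triangle to the signed sum of its edges. For instance
  ∂[v_0,v_1,v_3] = [v_1,v_3] − [v_0,v_3] + [v_0,v_1],
  ∂[v_1,v_3,v_4] = [v_3,v_4] − [v_1,v_4] + [v_1,v_3].
This gives a 12×8 integer matrix of rank 7; reducing to Smith normal form yields diagonal entries (1,1,1,1,1,1,1).

Now H_k = ker ∂_k / im ∂_{k+1}, so:

  H_0: rank C_0 − rank ∂_1 = 6 − 5 = 1, and the invariant factors of ∂_1 are all 1, so H_0 ≅ Z.
  H_1: rank ker ∂_1 − rank ∂_2 = (12 − 5) − 7 = 0, and the invariant factors of ∂_2 are all 1, so H_1 ≅ 0.
  H_2: rank ker ∂_2 − rank ∂_3 = (8 − 7) − 0 = 1, and there is no ∂_3, so H_2 ≅ Z.

(K is a triangulation of the 2-sphere S^2.)

Hence the Betti numbers are b_0 = 1, b_1 = 0, b_2 = 1.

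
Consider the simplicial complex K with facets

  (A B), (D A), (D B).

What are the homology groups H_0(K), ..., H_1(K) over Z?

We work with the vertex ordering A < B < D. The simplices of K, each written with vertices in increasing order, are:

  0-simplices (3): A, B, D
  1-simplices (3): AB, AD, BD

Hence C_0 ≅ Z^3, C_1 ≅ Z^3.

The boundary map ∂_1: C_1 → C_0 maps an edge to its endpoints' difference, ∂[p,q] = q − p.
The 3×3 boundary matrix has rank 2 and Smith normal form diag(1,1).

Now H_k = ker ∂_k / im ∂_{k+1}, so:

  H_0: rank C_0 − rank ∂_1 = 3 − 2 = 1, and the invariant factors of ∂_1 are all 1, so H_0 = Z.
  H_1: rank ker ∂_1 − rank ∂_2 = (3 − 2) − 0 = 1, and there is no ∂_2, so H_1 = Z.

H_0 ≅ Z,  H_1 ≅ Z.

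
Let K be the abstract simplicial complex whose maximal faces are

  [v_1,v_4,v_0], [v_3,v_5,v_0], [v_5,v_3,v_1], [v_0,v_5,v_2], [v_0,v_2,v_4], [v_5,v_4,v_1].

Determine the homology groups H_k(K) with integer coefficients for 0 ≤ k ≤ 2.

Take the total order v_0 < v_1 < v_2 < v_3 < v_4 < v_5 on the vertex set. Then K (dimension 2) consists of the simplices:

  0-simplices (6): [v_0], [v_1], [v_2], [v_3], [v_4], [v_5]
  1-simplices (12): [v_0,v_1], [v_0,v_2], [v_0,v_3], [v_0,v_4], [v_0,v_5], [v_1,v_3], [v_1,v_4], [v_1,v_5], [v_2,v_4], [v_2,v_5], [v_3,v_5], [v_4,v_5]
  2-simplices (6): [v_0,v_1,v_4], [v_0,v_2,v_4], [v_0,v_2,v_5], [v_0,v_3,v_5], [v_1,v_3,v_5], [v_1,v_4,v_5]

giving chain groups C_0 ≅ Z^6, C_1 ≅ Z^12, C_2 ≅ Z^6.

The boundary map ∂_1: C_1 → C_0 maps an edge to its endpoints' difference, ∂[p,q] = q − p.
As a 6×12 matrix over Z this has rank 5, with invariant factors (1,1,1,1,1).

Boundary ∂_2: C_2 → C_1 acts by ∂[p,q,r] = [q,r] − [p,r] + [p,q]. For instance
  ∂[v_0,v_2,v_4] = [v_2,v_4] − [v_0,v_4] + [v_0,v_2],
  ∂[v_0,v_2,v_5] = [v_2,v_5] − [v_0,v_5] + [v_0,v_2].
The 12×6 boundary matrix has rank 6 and Smith normal form diag(1,1,1,1,1,1).

Reading off H_k = ker ∂_k / im ∂_{k+1}:

  H_0: rank C_0 − rank ∂_1 = 6 − 5 = 1, and the invariant factors of ∂_1 are all 1, so H_0 ≅ Z.
  H_1: rank ker ∂_1 − rank ∂_2 = (12 − 5) − 6 = 1, and the invariant factors of ∂_2 are all 1, so H_1 ≅ Z.
  H_2: rank ker ∂_2 − rank ∂_3 = (6 − 6) − 0 = 0, and there is no ∂_3, so H_2 ≅ 0.

H_0 ≅ Z,  H_1 ≅ Z,  H_2 = 0.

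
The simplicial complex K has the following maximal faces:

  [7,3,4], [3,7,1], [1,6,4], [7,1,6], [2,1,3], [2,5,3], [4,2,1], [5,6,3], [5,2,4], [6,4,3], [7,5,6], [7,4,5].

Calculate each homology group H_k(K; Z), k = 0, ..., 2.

H_0 ≅ Z,  H_1 ≅ Z/2Z,  H_2 = 0.

Take the total order 1 < 2 < 3 < 4 < 5 < 6 < 7 on the vertex set. Then K (dimension 2) consists of the simplices:

  0-simplices (7): [1], [2], [3], [4], [5], [6], [7]
  1-simplices (18): [1,2], [1,3], [1,4], [1,6], [1,7], [2,3], [2,4], [2,5], [3,4], [3,5], [3,6], [3,7], [4,5], [4,6], [4,7], [5,6], [5,7], [6,7]
  2-simplices (12): [1,2,3], [1,2,4], [1,3,7], [1,4,6], [1,6,7], [2,3,5], [2,4,5], [3,4,6], [3,4,7], [3,5,6], [4,5,7], [5,6,7]

so the chain groups are C_0 ≅ Z^7, C_1 ≅ Z^18, C_2 ≅ Z^12.

Boundary ∂_1: C_1 → C_0 sends each edge [p,q] (with p < q) to q − p. For instance
  ∂[1,7] = [7] − [1].
As a 7×18 matrix over Z this has rank 6, with invariant factors (1,1,1,1,1,1).

Boundary ∂_2: C_2 → C_1 maps a triangle to the signed sum of its edges. For instance
  ∂[1,6,7] = [6,7] − [1,7] + [1,6],
  ∂[1,4,6] = [4,6] − [1,6] + [1,4].
This gives a 18×12 integer matrix of rank 12; reducing to Smith normal form yields diagonal entries (1,1,1,1,1,1,1,1,1,1,1,2).

Reading off H_k = ker ∂_k / im ∂_{k+1}:

  H_0: rank C_0 − rank ∂_1 = 7 − 6 = 1, and the invariant factors of ∂_1 are all 1, so H_0 ≅ Z.
  H_1: rank ker ∂_1 − rank ∂_2 = (18 − 6) − 12 = 0, and ∂_2 has invariant factor 2 > 1, so H_1 ≅ Z/2Z.
  H_2: rank ker ∂_2 − rank ∂_3 = (12 − 12) − 0 = 0, and there is no ∂_3, so H_2 ≅ 0.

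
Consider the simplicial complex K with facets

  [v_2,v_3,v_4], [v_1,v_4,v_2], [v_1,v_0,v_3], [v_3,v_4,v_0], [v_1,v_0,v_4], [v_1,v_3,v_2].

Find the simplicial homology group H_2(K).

H_2 ≅ Z.

Take the total order v_0 < v_1 < v_2 < v_3 < v_4 on the vertex set. Then K (dimension 2) consists of the simplices:

  0-simplices (5): [v_0], [v_1], [v_2], [v_3], [v_4]
  1-simplices (9): [v_0,v_1], [v_0,v_3], [v_0,v_4], [v_1,v_2], [v_1,v_3], [v_1,v_4], [v_2,v_3], [v_2,v_4], [v_3,v_4]
  2-simplices (6): [v_0,v_1,v_3], [v_0,v_1,v_4], [v_0,v_3,v_4], [v_1,v_2,v_3], [v_1,v_2,v_4], [v_2,v_3,v_4]

giving chain groups C_0 ≅ Z^5, C_1 ≅ Z^9, C_2 ≅ Z^6.

The boundary map ∂_1: C_1 → C_0 is given by ∂[p,q] = [q] − [p].
As a 5×9 matrix over Z this has rank 4, with invariant factors (1,1,1,1).

∂_2: C_2 → C_1 maps a triangle to the signed sum of its edges. For instance
  ∂[v_0,v_3,v_4] = [v_3,v_4] − [v_0,v_4] + [v_0,v_3],
  ∂[v_1,v_2,v_3] = [v_2,v_3] − [v_1,v_3] + [v_1,v_2].
This gives a 9×6 integer matrix of rank 5; reducing to Smith normal form yields diagonal entries (1,1,1,1,1).

Computing H_k = (kernel of ∂_k) / (image of ∂_{k+1}):

  H_2: rank ker ∂_2 − rank ∂_3 = (6 − 5) − 0 = 1, and there is no ∂_3, so H_2 ≅ Z.

(K is a triangulation of the 2-sphere S^2.)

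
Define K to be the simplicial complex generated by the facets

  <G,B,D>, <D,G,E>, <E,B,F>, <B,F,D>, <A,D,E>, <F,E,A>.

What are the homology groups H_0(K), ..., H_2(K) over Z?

Take the total order A < B < D < E < F < G on the vertex set. Then K (dimension 2) consists of the simplices:

  0-simplices (6): A, B, D, E, F, G
  1-simplices (12): AD, AE, AF, BD, BE, BF, BG, DE, DF, DG, EF, EG
  2-simplices (6): ADE, AEF, BDF, BDG, BEF, DEG

giving chain groups C_0 ≅ Z^6, C_1 ≅ Z^12, C_2 ≅ Z^6.

Boundary ∂_1: C_1 → C_0 maps an edge to its endpoints' difference, ∂[p,q] = q − p. For instance
  ∂DE = E − D.
This gives a 6×12 integer matrix of rank 5; reducing to Smith normal form yields diagonal entries (1,1,1,1,1).

∂_2: C_2 → C_1 maps a triangle to the signed sum of its edges. For instance
  ∂BDF = DF − BF + BD,
  ∂DEG = EG − DG + DE.
As a 12×6 matrix over Z this has rank 6, with invariant factors (1,1,1,1,1,1).

Now H_k = ker ∂_k / im ∂_{k+1}, so:

  H_0: rank C_0 − rank ∂_1 = 6 − 5 = 1, and the invariant factors of ∂_1 are all 1, so H_0 = Z.
  H_1: rank ker ∂_1 − rank ∂_2 = (12 − 5) − 6 = 1, and the invariant factors of ∂_2 are all 1, so H_1 = Z.
  H_2: rank ker ∂_2 − rank ∂_3 = (6 − 6) − 0 = 0, and there is no ∂_3, so H_2 = 0.

H_0 = Z,  H_1 = Z,  H_2 = 0.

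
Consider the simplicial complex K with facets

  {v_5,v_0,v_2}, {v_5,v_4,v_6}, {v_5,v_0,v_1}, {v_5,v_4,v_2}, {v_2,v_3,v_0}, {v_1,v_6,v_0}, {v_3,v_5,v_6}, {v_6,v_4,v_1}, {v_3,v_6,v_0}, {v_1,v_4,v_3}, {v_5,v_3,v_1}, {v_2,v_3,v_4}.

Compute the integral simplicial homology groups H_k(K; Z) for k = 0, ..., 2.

H_0 ≅ Z,  H_1 ≅ Z_2,  H_2 = 0.

Fix the vertex order v_0 < v_1 < v_2 < v_3 < v_4 < v_5 < v_6 and write every simplex with vertices in increasing order. Then dim K = 2 and the simplices of K are:

  0-simplices (7): [v_0], [v_1], [v_2], [v_3], [v_4], [v_5], [v_6]
  1-simplices (18): (18 of them)
  2-simplices (12): (12 of them)

Hence C_0 ≅ Z^7, C_1 ≅ Z^18, C_2 ≅ Z^12.

The boundary map ∂_1: C_1 → C_0 is given by ∂[p,q] = [q] − [p]. For instance
  ∂[v_4,v_5] = [v_5] − [v_4].
The 7×18 boundary matrix has rank 6 and Smith normal form diag(1,1,1,1,1,1).

The boundary map ∂_2: C_2 → C_1 acts by ∂[p,q,r] = [q,r] − [p,r] + [p,q]. For instance
  ∂[v_0,v_1,v_6] = [v_1,v_6] − [v_0,v_6] + [v_0,v_1],
  ∂[v_3,v_5,v_6] = [v_5,v_6] − [v_3,v_6] + [v_3,v_5].
The resulting 18×12 matrix has rank 12, and its Smith normal form has invariant factors (1,1,1,1,1,1,1,1,1,1,1,2).

Computing H_k = (kernel of ∂_k) / (image of ∂_{k+1}):

  H_0: rank C_0 − rank ∂_1 = 7 − 6 = 1, and the invariant factors of ∂_1 are all 1, so H_0 ≅ Z.
  H_1: rank ker ∂_1 − rank ∂_2 = (18 − 6) − 12 = 0, and ∂_2 has invariant factor 2 > 1, so H_1 ≅ Z_2.
  H_2: rank ker ∂_2 − rank ∂_3 = (12 − 12) − 0 = 0, and there is no ∂_3, so H_2 ≅ 0.

(K is a triangulation of the real projective plane RP^2.)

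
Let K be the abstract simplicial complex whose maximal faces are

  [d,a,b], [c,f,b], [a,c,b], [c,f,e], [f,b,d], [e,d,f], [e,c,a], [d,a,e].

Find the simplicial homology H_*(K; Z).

H_0 = Z,  H_1 = 0,  H_2 = Z.

Fix the vertex order a < b < c < d < e < f and write every simplex with vertices in increasing order. Then dim K = 2 and the simplices of K are:

  0-simplices (6): a, b, c, d, e, f
  1-simplices (12): ab, ac, ad, ae, bc, bd, bf, ce, cf, de, df, ef
  2-simplices (8): abc, abd, ace, ade, bcf, bdf, cef, def

giving chain groups C_0 ≅ Z^6, C_1 ≅ Z^12, C_2 ≅ Z^8.

The boundary map ∂_1: C_1 → C_0 is given by ∂[p,q] = [q] − [p]. For instance
  ∂ef = f − e.
This gives a 6×12 integer matrix of rank 5; reducing to Smith normal form yields diagonal entries (1,1,1,1,1).

∂_2: C_2 → C_1 acts by ∂[p,q,r] = [q,r] − [p,r] + [p,q]. For instance
  ∂def = ef − df + de,
  ∂abc = bc − ac + ab.
As a 12×8 matrix over Z this has rank 7, with invariant factors (1,1,1,1,1,1,1).

Computing H_k = (kernel of ∂_k) / (image of ∂_{k+1}):

  H_0: rank C_0 − rank ∂_1 = 6 − 5 = 1, and the invariant factors of ∂_1 are all 1, so H_0 ≅ Z.
  H_1: rank ker ∂_1 − rank ∂_2 = (12 − 5) − 7 = 0, and the invariant factors of ∂_2 are all 1, so H_1 ≅ 0.
  H_2: rank ker ∂_2 − rank ∂_3 = (8 − 7) − 0 = 1, and there is no ∂_3, so H_2 ≅ Z.

As a check, the Euler characteristic is 6 − 12 + 8 = 2, which agrees with 1 − 0 + 1 = 2.
(K is a triangulation of the 2-sphere S^2.)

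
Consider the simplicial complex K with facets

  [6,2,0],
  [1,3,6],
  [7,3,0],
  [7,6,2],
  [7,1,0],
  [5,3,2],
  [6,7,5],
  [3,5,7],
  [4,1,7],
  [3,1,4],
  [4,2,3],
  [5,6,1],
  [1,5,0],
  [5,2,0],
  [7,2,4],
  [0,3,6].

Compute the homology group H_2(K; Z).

K has 8 vertices, 24 edges, 16 triangles.
rank ∂_2 = 15, rank ∂_3 = 0 ⇒ b_2 = 16 − 15 − 0 = 1. So H_2 ≅ Z.

H_2 = Z.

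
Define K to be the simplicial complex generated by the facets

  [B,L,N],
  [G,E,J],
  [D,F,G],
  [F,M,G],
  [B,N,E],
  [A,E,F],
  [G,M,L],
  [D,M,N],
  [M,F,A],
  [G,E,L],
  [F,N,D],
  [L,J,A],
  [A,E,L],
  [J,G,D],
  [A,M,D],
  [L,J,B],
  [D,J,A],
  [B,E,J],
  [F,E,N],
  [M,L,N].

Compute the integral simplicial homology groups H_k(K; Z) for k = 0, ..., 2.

H_0 = Z,  H_1 = Z × Z/2,  H_2 = 0.

Order the vertices as A < B < D < E < F < G < J < L < M < N. Listing each simplex with vertices in this order, K has dimension 2 with simplices:

  0-simplices (10): A, B, D, E, F, G, J, L, M, N
  1-simplices (30): AD, AE, AF, AJ, AL, AM, BE, BJ, BL, BN, DF, DG, DJ, DM, DN, EF, EG, EJ, EL, EN, FG, FM, FN, GJ, GL, GM, JL, LM, LN, MN
  2-simplices (20): ADJ, ADM, AEF, AEL, AFM, AJL, BEJ, BEN, BJL, BLN, DFG, DFN, DGJ, DMN, EFN, EGJ, EGL, FGM, GLM, LMN

so the chain groups are C_0 ≅ Z^10, C_1 ≅ Z^30, C_2 ≅ Z^20.

Boundary ∂_1: C_1 → C_0 sends each edge [p,q] (with p < q) to q − p.
As a 10×30 matrix over Z this has rank 9, with invariant factors (1,1,1,1,1,1,1,1,1).

∂_2: C_2 → C_1 maps a triangle to the signed sum of its edges. For instance
  ∂BJL = JL − BL + BJ,
  ∂AEF = EF − AF + AE.
The 30×20 boundary matrix has rank 20 and Smith normal form diag(1,1,1,1,1,1,1,1,1,1,1,1,1,1,1,1,1,1,1,2).

From H_k ≅ ker(∂_k) / im(∂_{k+1}) we obtain:

  H_0: rank C_0 − rank ∂_1 = 10 − 9 = 1, and the invariant factors of ∂_1 are all 1, so H_0 = Z.
  H_1: rank ker ∂_1 − rank ∂_2 = (30 − 9) − 20 = 1, and ∂_2 has invariant factor 2 > 1, so H_1 = Z × Z/2.
  H_2: rank ker ∂_2 − rank ∂_3 = (20 − 20) − 0 = 0, and there is no ∂_3, so H_2 = 0.

As a check, the Euler characteristic is 10 − 30 + 20 = 0, which agrees with 1 − 1 + 0 = 0.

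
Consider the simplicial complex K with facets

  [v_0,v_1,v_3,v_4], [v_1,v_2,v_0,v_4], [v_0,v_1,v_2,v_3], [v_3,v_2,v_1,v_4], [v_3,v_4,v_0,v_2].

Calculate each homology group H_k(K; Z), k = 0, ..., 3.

Take the total order v_0 < v_1 < v_2 < v_3 < v_4 on the vertex set. Then K (dimension 3) consists of the simplices:

  0-simplices (5): [v_0], [v_1], [v_2], [v_3], [v_4]
  1-simplices (10): [v_0,v_1], [v_0,v_2], [v_0,v_3], [v_0,v_4], [v_1,v_2], [v_1,v_3], [v_1,v_4], [v_2,v_3], [v_2,v_4], [v_3,v_4]
  2-simplices (10): [v_0,v_1,v_2], [v_0,v_1,v_3], [v_0,v_1,v_4], [v_0,v_2,v_3], [v_0,v_2,v_4], [v_0,v_3,v_4], [v_1,v_2,v_3], [v_1,v_2,v_4], [v_1,v_3,v_4], [v_2,v_3,v_4]
  3-simplices (5): [v_0,v_1,v_2,v_3], [v_0,v_1,v_2,v_4], [v_0,v_1,v_3,v_4], [v_0,v_2,v_3,v_4], [v_1,v_2,v_3,v_4]

so the chain groups are C_0 ≅ Z^5, C_1 ≅ Z^10, C_2 ≅ Z^10, C_3 ≅ Z^5.

Boundary ∂_1: C_1 → C_0 is given by ∂[p,q] = [q] − [p]. For instance
  ∂[v_1,v_4] = [v_4] − [v_1].
This gives a 5×10 integer matrix of rank 4; reducing to Smith normal form yields diagonal entries (1,1,1,1).

The boundary map ∂_2: C_2 → C_1 acts by ∂[p,q,r] = [q,r] − [p,r] + [p,q]. For instance
  ∂[v_0,v_1,v_2] = [v_1,v_2] − [v_0,v_2] + [v_0,v_1],
  ∂[v_0,v_2,v_3] = [v_2,v_3] − [v_0,v_3] + [v_0,v_2].
The 10×10 boundary matrix has rank 6 and Smith normal form diag(1,1,1,1,1,1).

The boundary map ∂_3: C_3 → C_2 sends each 3-simplex σ to the alternating sum Σ_i (−1)^i (σ with its i-th vertex removed). For instance
  ∂[v_1,v_2,v_3,v_4] = [v_2,v_3,v_4] − [v_1,v_3,v_4] + [v_1,v_2,v_4] − [v_1,v_2,v_3],
  ∂[v_0,v_1,v_3,v_4] = [v_1,v_3,v_4] − [v_0,v_3,v_4] + [v_0,v_1,v_4] − [v_0,v_1,v_3].
The resulting 10×5 matrix has rank 4, and its Smith normal form has invariant factors (1,1,1,1).

Reading off H_k = ker ∂_k / im ∂_{k+1}:

  H_0: rank C_0 − rank ∂_1 = 5 − 4 = 1, and the invariant factors of ∂_1 are all 1, so H_0 = Z.
  H_1: rank ker ∂_1 − rank ∂_2 = (10 − 4) − 6 = 0, and the invariant factors of ∂_2 are all 1, so H_1 = 0.
  H_2: rank ker ∂_2 − rank ∂_3 = (10 − 6) − 4 = 0, and the invariant factors of ∂_3 are all 1, so H_2 = 0.
  H_3: rank ker ∂_3 − rank ∂_4 = (5 − 4) − 0 = 1, and there is no ∂_4, so H_3 = Z.

H_0 ≅ Z,  H_1 = 0,  H_2 = 0,  H_3 ≅ Z.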